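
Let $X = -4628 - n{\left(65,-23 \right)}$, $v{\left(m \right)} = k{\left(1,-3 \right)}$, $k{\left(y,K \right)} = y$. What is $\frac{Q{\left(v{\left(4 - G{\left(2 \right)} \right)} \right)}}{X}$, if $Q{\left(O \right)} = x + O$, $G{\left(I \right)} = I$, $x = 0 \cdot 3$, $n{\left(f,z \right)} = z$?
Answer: $- \frac{1}{4605} \approx -0.00021716$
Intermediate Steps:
$x = 0$
$v{\left(m \right)} = 1$
$Q{\left(O \right)} = O$ ($Q{\left(O \right)} = 0 + O = O$)
$X = -4605$ ($X = -4628 - -23 = -4628 + 23 = -4605$)
$\frac{Q{\left(v{\left(4 - G{\left(2 \right)} \right)} \right)}}{X} = 1 \frac{1}{-4605} = 1 \left(- \frac{1}{4605}\right) = - \frac{1}{4605}$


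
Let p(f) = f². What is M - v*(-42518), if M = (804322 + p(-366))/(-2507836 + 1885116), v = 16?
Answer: 211814002541/311360 ≈ 6.8029e+5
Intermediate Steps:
M = -469139/311360 (M = (804322 + (-366)²)/(-2507836 + 1885116) = (804322 + 133956)/(-622720) = 938278*(-1/622720) = -469139/311360 ≈ -1.5067)
M - v*(-42518) = -469139/311360 - 16*(-42518) = -469139/311360 - 1*(-680288) = -469139/311360 + 680288 = 211814002541/311360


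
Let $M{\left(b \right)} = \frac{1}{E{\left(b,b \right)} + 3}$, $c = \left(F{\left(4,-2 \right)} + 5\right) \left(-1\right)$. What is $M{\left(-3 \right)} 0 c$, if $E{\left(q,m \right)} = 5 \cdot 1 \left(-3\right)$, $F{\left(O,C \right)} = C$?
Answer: $0$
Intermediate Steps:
$c = -3$ ($c = \left(-2 + 5\right) \left(-1\right) = 3 \left(-1\right) = -3$)
$E{\left(q,m \right)} = -15$ ($E{\left(q,m \right)} = 5 \left(-3\right) = -15$)
$M{\left(b \right)} = - \frac{1}{12}$ ($M{\left(b \right)} = \frac{1}{-15 + 3} = \frac{1}{-12} = - \frac{1}{12}$)
$M{\left(-3 \right)} 0 c = \left(- \frac{1}{12}\right) 0 \left(-3\right) = 0 \left(-3\right) = 0$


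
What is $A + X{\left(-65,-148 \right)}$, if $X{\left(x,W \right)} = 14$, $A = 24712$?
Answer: $24726$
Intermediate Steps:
$A + X{\left(-65,-148 \right)} = 24712 + 14 = 24726$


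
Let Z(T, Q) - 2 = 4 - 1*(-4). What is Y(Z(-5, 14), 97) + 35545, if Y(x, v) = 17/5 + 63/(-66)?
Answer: 3910219/110 ≈ 35547.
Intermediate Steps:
Z(T, Q) = 10 (Z(T, Q) = 2 + (4 - 1*(-4)) = 2 + (4 + 4) = 2 + 8 = 10)
Y(x, v) = 269/110 (Y(x, v) = 17*(⅕) + 63*(-1/66) = 17/5 - 21/22 = 269/110)
Y(Z(-5, 14), 97) + 35545 = 269/110 + 35545 = 3910219/110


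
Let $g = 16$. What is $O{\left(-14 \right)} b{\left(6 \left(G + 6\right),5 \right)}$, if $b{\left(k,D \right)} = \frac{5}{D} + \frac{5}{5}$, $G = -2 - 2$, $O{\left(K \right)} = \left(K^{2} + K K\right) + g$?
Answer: $816$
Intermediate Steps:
$O{\left(K \right)} = 16 + 2 K^{2}$ ($O{\left(K \right)} = \left(K^{2} + K K\right) + 16 = \left(K^{2} + K^{2}\right) + 16 = 2 K^{2} + 16 = 16 + 2 K^{2}$)
$G = -4$
$b{\left(k,D \right)} = 1 + \frac{5}{D}$ ($b{\left(k,D \right)} = \frac{5}{D} + 5 \cdot \frac{1}{5} = \frac{5}{D} + 1 = 1 + \frac{5}{D}$)
$O{\left(-14 \right)} b{\left(6 \left(G + 6\right),5 \right)} = \left(16 + 2 \left(-14\right)^{2}\right) \frac{5 + 5}{5} = \left(16 + 2 \cdot 196\right) \frac{1}{5} \cdot 10 = \left(16 + 392\right) 2 = 408 \cdot 2 = 816$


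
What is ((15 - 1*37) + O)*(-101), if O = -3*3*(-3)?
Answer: -505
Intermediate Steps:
O = 27 (O = -9*(-3) = 27)
((15 - 1*37) + O)*(-101) = ((15 - 1*37) + 27)*(-101) = ((15 - 37) + 27)*(-101) = (-22 + 27)*(-101) = 5*(-101) = -505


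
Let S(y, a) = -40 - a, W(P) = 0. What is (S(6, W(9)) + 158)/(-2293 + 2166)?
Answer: -118/127 ≈ -0.92913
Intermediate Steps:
(S(6, W(9)) + 158)/(-2293 + 2166) = ((-40 - 1*0) + 158)/(-2293 + 2166) = ((-40 + 0) + 158)/(-127) = (-40 + 158)*(-1/127) = 118*(-1/127) = -118/127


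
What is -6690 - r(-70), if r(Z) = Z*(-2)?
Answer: -6830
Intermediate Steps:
r(Z) = -2*Z
-6690 - r(-70) = -6690 - (-2)*(-70) = -6690 - 1*140 = -6690 - 140 = -6830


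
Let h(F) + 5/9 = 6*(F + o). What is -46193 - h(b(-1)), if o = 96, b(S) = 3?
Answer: -421078/9 ≈ -46786.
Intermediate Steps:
h(F) = 5179/9 + 6*F (h(F) = -5/9 + 6*(F + 96) = -5/9 + 6*(96 + F) = -5/9 + (576 + 6*F) = 5179/9 + 6*F)
-46193 - h(b(-1)) = -46193 - (5179/9 + 6*3) = -46193 - (5179/9 + 18) = -46193 - 1*5341/9 = -46193 - 5341/9 = -421078/9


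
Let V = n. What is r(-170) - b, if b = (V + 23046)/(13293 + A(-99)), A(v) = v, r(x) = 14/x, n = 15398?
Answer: -1680049/560745 ≈ -2.9961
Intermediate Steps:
V = 15398
b = 19222/6597 (b = (15398 + 23046)/(13293 - 99) = 38444/13194 = 38444*(1/13194) = 19222/6597 ≈ 2.9137)
r(-170) - b = 14/(-170) - 1*19222/6597 = 14*(-1/170) - 19222/6597 = -7/85 - 19222/6597 = -1680049/560745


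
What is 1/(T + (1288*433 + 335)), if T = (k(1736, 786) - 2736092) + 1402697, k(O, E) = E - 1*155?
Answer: -1/774725 ≈ -1.2908e-6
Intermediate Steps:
k(O, E) = -155 + E (k(O, E) = E - 155 = -155 + E)
T = -1332764 (T = ((-155 + 786) - 2736092) + 1402697 = (631 - 2736092) + 1402697 = -2735461 + 1402697 = -1332764)
1/(T + (1288*433 + 335)) = 1/(-1332764 + (1288*433 + 335)) = 1/(-1332764 + (557704 + 335)) = 1/(-1332764 + 558039) = 1/(-774725) = -1/774725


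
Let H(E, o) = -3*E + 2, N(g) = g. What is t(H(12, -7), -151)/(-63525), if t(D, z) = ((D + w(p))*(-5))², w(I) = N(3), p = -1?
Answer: -961/2541 ≈ -0.37820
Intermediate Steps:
w(I) = 3
H(E, o) = 2 - 3*E
t(D, z) = (-15 - 5*D)² (t(D, z) = ((D + 3)*(-5))² = ((3 + D)*(-5))² = (-15 - 5*D)²)
t(H(12, -7), -151)/(-63525) = (25*(3 + (2 - 3*12))²)/(-63525) = (25*(3 + (2 - 36))²)*(-1/63525) = (25*(3 - 34)²)*(-1/63525) = (25*(-31)²)*(-1/63525) = (25*961)*(-1/63525) = 24025*(-1/63525) = -961/2541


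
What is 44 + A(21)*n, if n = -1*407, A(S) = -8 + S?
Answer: -5247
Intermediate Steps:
n = -407
44 + A(21)*n = 44 + (-8 + 21)*(-407) = 44 + 13*(-407) = 44 - 5291 = -5247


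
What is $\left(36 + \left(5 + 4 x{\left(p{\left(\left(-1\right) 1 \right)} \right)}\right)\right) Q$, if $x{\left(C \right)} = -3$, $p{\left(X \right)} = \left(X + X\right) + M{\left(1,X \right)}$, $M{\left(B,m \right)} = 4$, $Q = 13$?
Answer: $377$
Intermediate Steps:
$p{\left(X \right)} = 4 + 2 X$ ($p{\left(X \right)} = \left(X + X\right) + 4 = 2 X + 4 = 4 + 2 X$)
$\left(36 + \left(5 + 4 x{\left(p{\left(\left(-1\right) 1 \right)} \right)}\right)\right) Q = \left(36 + \left(5 + 4 \left(-3\right)\right)\right) 13 = \left(36 + \left(5 - 12\right)\right) 13 = \left(36 - 7\right) 13 = 29 \cdot 13 = 377$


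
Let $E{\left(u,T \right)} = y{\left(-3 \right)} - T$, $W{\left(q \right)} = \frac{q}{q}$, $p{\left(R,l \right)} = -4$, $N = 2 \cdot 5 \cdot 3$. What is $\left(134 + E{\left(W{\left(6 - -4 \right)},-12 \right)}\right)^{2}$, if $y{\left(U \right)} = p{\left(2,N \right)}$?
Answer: $20164$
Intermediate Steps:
$N = 30$ ($N = 10 \cdot 3 = 30$)
$y{\left(U \right)} = -4$
$W{\left(q \right)} = 1$
$E{\left(u,T \right)} = -4 - T$
$\left(134 + E{\left(W{\left(6 - -4 \right)},-12 \right)}\right)^{2} = \left(134 - -8\right)^{2} = \left(134 + \left(-4 + 12\right)\right)^{2} = \left(134 + 8\right)^{2} = 142^{2} = 20164$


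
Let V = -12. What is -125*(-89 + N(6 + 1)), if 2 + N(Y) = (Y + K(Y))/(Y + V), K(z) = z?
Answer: 11725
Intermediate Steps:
N(Y) = -2 + 2*Y/(-12 + Y) (N(Y) = -2 + (Y + Y)/(Y - 12) = -2 + (2*Y)/(-12 + Y) = -2 + 2*Y/(-12 + Y))
-125*(-89 + N(6 + 1)) = -125*(-89 + 24/(-12 + (6 + 1))) = -125*(-89 + 24/(-12 + 7)) = -125*(-89 + 24/(-5)) = -125*(-89 + 24*(-⅕)) = -125*(-89 - 24/5) = -125*(-469/5) = 11725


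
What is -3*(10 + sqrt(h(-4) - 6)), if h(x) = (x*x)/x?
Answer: -30 - 3*I*sqrt(10) ≈ -30.0 - 9.4868*I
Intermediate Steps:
h(x) = x (h(x) = x**2/x = x)
-3*(10 + sqrt(h(-4) - 6)) = -3*(10 + sqrt(-4 - 6)) = -3*(10 + sqrt(-10)) = -3*(10 + I*sqrt(10)) = -30 - 3*I*sqrt(10)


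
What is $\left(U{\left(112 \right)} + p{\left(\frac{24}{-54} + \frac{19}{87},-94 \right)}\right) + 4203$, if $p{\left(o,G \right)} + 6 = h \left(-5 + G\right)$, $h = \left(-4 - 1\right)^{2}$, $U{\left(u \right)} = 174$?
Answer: $1896$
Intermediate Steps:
$h = 25$ ($h = \left(-5\right)^{2} = 25$)
$p{\left(o,G \right)} = -131 + 25 G$ ($p{\left(o,G \right)} = -6 + 25 \left(-5 + G\right) = -6 + \left(-125 + 25 G\right) = -131 + 25 G$)
$\left(U{\left(112 \right)} + p{\left(\frac{24}{-54} + \frac{19}{87},-94 \right)}\right) + 4203 = \left(174 + \left(-131 + 25 \left(-94\right)\right)\right) + 4203 = \left(174 - 2481\right) + 4203 = -2307 + 4203 = 1896$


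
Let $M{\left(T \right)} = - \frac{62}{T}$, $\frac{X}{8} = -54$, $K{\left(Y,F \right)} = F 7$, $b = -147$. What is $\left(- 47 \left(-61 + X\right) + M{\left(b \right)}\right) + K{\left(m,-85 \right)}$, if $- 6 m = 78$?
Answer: $\frac{3318734}{147} \approx 22576.0$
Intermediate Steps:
$m = -13$ ($m = \left(- \frac{1}{6}\right) 78 = -13$)
$K{\left(Y,F \right)} = 7 F$
$X = -432$ ($X = 8 \left(-54\right) = -432$)
$\left(- 47 \left(-61 + X\right) + M{\left(b \right)}\right) + K{\left(m,-85 \right)} = \left(- 47 \left(-61 - 432\right) - \frac{62}{-147}\right) + 7 \left(-85\right) = \left(\left(-47\right) \left(-493\right) - - \frac{62}{147}\right) - 595 = \left(23171 + \frac{62}{147}\right) - 595 = \frac{3406199}{147} - 595 = \frac{3318734}{147}$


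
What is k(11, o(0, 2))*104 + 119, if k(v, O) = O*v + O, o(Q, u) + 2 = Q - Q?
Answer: -2377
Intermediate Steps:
o(Q, u) = -2 (o(Q, u) = -2 + (Q - Q) = -2 + 0 = -2)
k(v, O) = O + O*v
k(11, o(0, 2))*104 + 119 = -2*(1 + 11)*104 + 119 = -2*12*104 + 119 = -24*104 + 119 = -2496 + 119 = -2377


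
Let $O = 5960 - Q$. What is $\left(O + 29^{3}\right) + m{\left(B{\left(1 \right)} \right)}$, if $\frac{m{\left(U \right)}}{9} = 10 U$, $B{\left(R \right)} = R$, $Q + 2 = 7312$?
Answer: $23129$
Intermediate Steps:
$Q = 7310$ ($Q = -2 + 7312 = 7310$)
$m{\left(U \right)} = 90 U$ ($m{\left(U \right)} = 9 \cdot 10 U = 90 U$)
$O = -1350$ ($O = 5960 - 7310 = -1350$)
$\left(O + 29^{3}\right) + m{\left(B{\left(1 \right)} \right)} = \left(-1350 + 29^{3}\right) + 90 \cdot 1 = \left(-1350 + 24389\right) + 90 = 23039 + 90 = 23129$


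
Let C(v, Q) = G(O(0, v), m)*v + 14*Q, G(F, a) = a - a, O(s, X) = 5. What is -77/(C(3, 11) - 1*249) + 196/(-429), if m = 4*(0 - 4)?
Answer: 14413/40755 ≈ 0.35365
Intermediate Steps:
m = -16 (m = 4*(-4) = -16)
G(F, a) = 0
C(v, Q) = 14*Q (C(v, Q) = 0*v + 14*Q = 0 + 14*Q = 14*Q)
-77/(C(3, 11) - 1*249) + 196/(-429) = -77/(14*11 - 1*249) + 196/(-429) = -77/(154 - 249) + 196*(-1/429) = -77/(-95) - 196/429 = -77*(-1/95) - 196/429 = 77/95 - 196/429 = 14413/40755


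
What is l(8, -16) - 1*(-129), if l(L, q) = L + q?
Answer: 121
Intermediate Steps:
l(8, -16) - 1*(-129) = (8 - 16) - 1*(-129) = -8 + 129 = 121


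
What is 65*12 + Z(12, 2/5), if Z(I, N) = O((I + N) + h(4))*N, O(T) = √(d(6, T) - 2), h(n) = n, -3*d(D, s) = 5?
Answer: 780 + 2*I*√33/15 ≈ 780.0 + 0.76594*I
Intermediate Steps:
d(D, s) = -5/3 (d(D, s) = -⅓*5 = -5/3)
O(T) = I*√33/3 (O(T) = √(-5/3 - 2) = √(-11/3) = I*√33/3)
Z(I, N) = I*N*√33/3 (Z(I, N) = (I*√33/3)*N = I*N*√33/3)
65*12 + Z(12, 2/5) = 65*12 + I*(2/5)*√33/3 = 780 + I*(2*(⅕))*√33/3 = 780 + (⅓)*I*(⅖)*√33 = 780 + 2*I*√33/15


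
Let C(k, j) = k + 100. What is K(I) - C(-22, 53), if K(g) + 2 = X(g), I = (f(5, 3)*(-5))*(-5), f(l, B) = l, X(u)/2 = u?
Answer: 170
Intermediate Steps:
C(k, j) = 100 + k
X(u) = 2*u
I = 125 (I = (5*(-5))*(-5) = -25*(-5) = 125)
K(g) = -2 + 2*g
K(I) - C(-22, 53) = (-2 + 2*125) - (100 - 22) = (-2 + 250) - 1*78 = 248 - 78 = 170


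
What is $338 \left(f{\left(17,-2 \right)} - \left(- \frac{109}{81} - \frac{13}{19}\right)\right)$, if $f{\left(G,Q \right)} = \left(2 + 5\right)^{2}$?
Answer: $\frac{26544830}{1539} \approx 17248.0$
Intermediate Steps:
$f{\left(G,Q \right)} = 49$ ($f{\left(G,Q \right)} = 7^{2} = 49$)
$338 \left(f{\left(17,-2 \right)} - \left(- \frac{109}{81} - \frac{13}{19}\right)\right) = 338 \left(49 - \left(- \frac{109}{81} - \frac{13}{19}\right)\right) = 338 \left(49 - - \frac{3124}{1539}\right) = 338 \left(49 + \left(\frac{109}{81} + \frac{13}{19}\right)\right) = 338 \left(49 + \frac{3124}{1539}\right) = 338 \cdot \frac{78535}{1539} = \frac{26544830}{1539}$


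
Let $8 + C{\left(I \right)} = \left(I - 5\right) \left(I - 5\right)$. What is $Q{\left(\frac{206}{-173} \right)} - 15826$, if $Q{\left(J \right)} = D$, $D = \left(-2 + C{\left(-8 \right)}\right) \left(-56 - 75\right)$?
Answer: $-36655$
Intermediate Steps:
$C{\left(I \right)} = -8 + \left(-5 + I\right)^{2}$ ($C{\left(I \right)} = -8 + \left(I - 5\right) \left(I - 5\right) = -8 + \left(-5 + I\right) \left(-5 + I\right) = -8 + \left(-5 + I\right)^{2}$)
$D = -20829$ ($D = \left(-2 - \left(8 - \left(-5 - 8\right)^{2}\right)\right) \left(-56 - 75\right) = \left(-2 - \left(8 - \left(-13\right)^{2}\right)\right) \left(-131\right) = \left(-2 + \left(-8 + 169\right)\right) \left(-131\right) = \left(-2 + 161\right) \left(-131\right) = 159 \left(-131\right) = -20829$)
$Q{\left(J \right)} = -20829$
$Q{\left(\frac{206}{-173} \right)} - 15826 = -20829 - 15826 = -36655$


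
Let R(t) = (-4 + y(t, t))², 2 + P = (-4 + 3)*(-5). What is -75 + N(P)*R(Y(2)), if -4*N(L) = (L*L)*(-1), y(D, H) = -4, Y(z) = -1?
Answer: 69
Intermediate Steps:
P = 3 (P = -2 + (-4 + 3)*(-5) = -2 - 1*(-5) = -2 + 5 = 3)
N(L) = L²/4 (N(L) = -L*L*(-1)/4 = -L²*(-1)/4 = -(-1)*L²/4 = L²/4)
R(t) = 64 (R(t) = (-4 - 4)² = (-8)² = 64)
-75 + N(P)*R(Y(2)) = -75 + ((¼)*3²)*64 = -75 + ((¼)*9)*64 = -75 + (9/4)*64 = -75 + 144 = 69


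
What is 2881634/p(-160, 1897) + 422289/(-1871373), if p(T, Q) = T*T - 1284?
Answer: 128151040099/1083435854 ≈ 118.28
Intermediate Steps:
p(T, Q) = -1284 + T² (p(T, Q) = T² - 1284 = -1284 + T²)
2881634/p(-160, 1897) + 422289/(-1871373) = 2881634/(-1284 + (-160)²) + 422289/(-1871373) = 2881634/(-1284 + 25600) + 422289*(-1/1871373) = 2881634/24316 - 20109/89113 = 2881634*(1/24316) - 20109/89113 = 1440817/12158 - 20109/89113 = 128151040099/1083435854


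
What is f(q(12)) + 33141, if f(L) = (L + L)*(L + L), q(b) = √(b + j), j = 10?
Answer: 33229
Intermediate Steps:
q(b) = √(10 + b) (q(b) = √(b + 10) = √(10 + b))
f(L) = 4*L² (f(L) = (2*L)*(2*L) = 4*L²)
f(q(12)) + 33141 = 4*(√(10 + 12))² + 33141 = 4*(√22)² + 33141 = 4*22 + 33141 = 88 + 33141 = 33229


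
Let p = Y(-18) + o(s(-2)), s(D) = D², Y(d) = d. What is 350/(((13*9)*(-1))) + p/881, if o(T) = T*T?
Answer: -308584/103077 ≈ -2.9937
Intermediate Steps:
o(T) = T²
p = -2 (p = -18 + ((-2)²)² = -18 + 4² = -18 + 16 = -2)
350/(((13*9)*(-1))) + p/881 = 350/(((13*9)*(-1))) - 2/881 = 350/((117*(-1))) - 2*1/881 = 350/(-117) - 2/881 = 350*(-1/117) - 2/881 = -350/117 - 2/881 = -308584/103077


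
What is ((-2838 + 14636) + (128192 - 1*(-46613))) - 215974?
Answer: -29371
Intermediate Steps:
((-2838 + 14636) + (128192 - 1*(-46613))) - 215974 = (11798 + (128192 + 46613)) - 215974 = (11798 + 174805) - 215974 = 186603 - 215974 = -29371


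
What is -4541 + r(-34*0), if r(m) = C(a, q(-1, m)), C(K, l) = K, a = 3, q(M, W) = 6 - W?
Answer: -4538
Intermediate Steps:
r(m) = 3
-4541 + r(-34*0) = -4541 + 3 = -4538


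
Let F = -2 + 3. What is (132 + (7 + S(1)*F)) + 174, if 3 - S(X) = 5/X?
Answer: 311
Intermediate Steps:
F = 1
S(X) = 3 - 5/X
(132 + (7 + S(1)*F)) + 174 = (132 + (7 + (3 - 5/1)*1)) + 174 = (132 + (7 + (3 - 5*1)*1)) + 174 = (132 + (7 + (3 - 5)*1)) + 174 = (132 + (7 - 2*1)) + 174 = (132 + (7 - 2)) + 174 = (132 + 5) + 174 = 137 + 174 = 311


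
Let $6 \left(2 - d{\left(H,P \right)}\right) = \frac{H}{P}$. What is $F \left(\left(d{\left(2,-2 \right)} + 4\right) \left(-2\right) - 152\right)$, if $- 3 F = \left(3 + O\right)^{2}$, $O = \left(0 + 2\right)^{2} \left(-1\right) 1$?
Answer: $\frac{493}{9} \approx 54.778$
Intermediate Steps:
$d{\left(H,P \right)} = 2 - \frac{H}{6 P}$ ($d{\left(H,P \right)} = 2 - \frac{H \frac{1}{P}}{6} = 2 - \frac{H}{6 P}$)
$O = -4$ ($O = 2^{2} \left(-1\right) 1 = 4 \left(-1\right) 1 = \left(-4\right) 1 = -4$)
$F = - \frac{1}{3}$ ($F = - \frac{\left(3 - 4\right)^{2}}{3} = - \frac{\left(-1\right)^{2}}{3} = \left(- \frac{1}{3}\right) 1 = - \frac{1}{3} \approx -0.33333$)
$F \left(\left(d{\left(2,-2 \right)} + 4\right) \left(-2\right) - 152\right) = - \frac{\left(\left(2 - \frac{1}{3 \left(-2\right)}\right) + 4\right) \left(-2\right) - 152}{3} = - \frac{\left(\left(2 - \frac{1}{3} \left(- \frac{1}{2}\right)\right) + 4\right) \left(-2\right) - 152}{3} = - \frac{\left(\left(2 + \frac{1}{6}\right) + 4\right) \left(-2\right) - 152}{3} = - \frac{\left(\frac{13}{6} + 4\right) \left(-2\right) - 152}{3} = - \frac{\frac{37}{6} \left(-2\right) - 152}{3} = - \frac{- \frac{37}{3} - 152}{3} = \left(- \frac{1}{3}\right) \left(- \frac{493}{3}\right) = \frac{493}{9}$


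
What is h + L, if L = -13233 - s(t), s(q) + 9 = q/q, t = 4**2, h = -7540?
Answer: -20765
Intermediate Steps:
t = 16
s(q) = -8 (s(q) = -9 + q/q = -9 + 1 = -8)
L = -13225 (L = -13233 - 1*(-8) = -13233 + 8 = -13225)
h + L = -7540 - 13225 = -20765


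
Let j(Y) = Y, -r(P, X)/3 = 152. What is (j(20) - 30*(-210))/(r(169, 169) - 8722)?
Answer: -3160/4589 ≈ -0.68860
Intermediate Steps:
r(P, X) = -456 (r(P, X) = -3*152 = -456)
(j(20) - 30*(-210))/(r(169, 169) - 8722) = (20 - 30*(-210))/(-456 - 8722) = (20 + 6300)/(-9178) = 6320*(-1/9178) = -3160/4589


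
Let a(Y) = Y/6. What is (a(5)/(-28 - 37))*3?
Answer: -1/26 ≈ -0.038462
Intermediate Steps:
a(Y) = Y/6 (a(Y) = Y*(1/6) = Y/6)
(a(5)/(-28 - 37))*3 = (((1/6)*5)/(-28 - 37))*3 = ((5/6)/(-65))*3 = ((5/6)*(-1/65))*3 = -1/78*3 = -1/26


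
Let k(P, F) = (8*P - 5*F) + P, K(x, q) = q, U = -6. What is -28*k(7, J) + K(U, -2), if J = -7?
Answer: -2746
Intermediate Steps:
k(P, F) = -5*F + 9*P (k(P, F) = (-5*F + 8*P) + P = -5*F + 9*P)
-28*k(7, J) + K(U, -2) = -28*(-5*(-7) + 9*7) - 2 = -28*(35 + 63) - 2 = -28*98 - 2 = -2744 - 2 = -2746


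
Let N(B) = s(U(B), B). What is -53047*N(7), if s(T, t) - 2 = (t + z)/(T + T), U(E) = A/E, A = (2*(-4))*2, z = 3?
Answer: 159141/16 ≈ 9946.3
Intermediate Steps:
A = -16 (A = -8*2 = -16)
U(E) = -16/E
s(T, t) = 2 + (3 + t)/(2*T) (s(T, t) = 2 + (t + 3)/(T + T) = 2 + (3 + t)/((2*T)) = 2 + (3 + t)*(1/(2*T)) = 2 + (3 + t)/(2*T))
N(B) = -B*(3 + B - 64/B)/32 (N(B) = (3 + B + 4*(-16/B))/(2*((-16/B))) = (-B/16)*(3 + B - 64/B)/2 = -B*(3 + B - 64/B)/32)
-53047*N(7) = -53047*(2 - 1/32*7*(3 + 7)) = -53047*(2 - 1/32*7*10) = -53047*(2 - 35/16) = -53047*(-3/16) = 159141/16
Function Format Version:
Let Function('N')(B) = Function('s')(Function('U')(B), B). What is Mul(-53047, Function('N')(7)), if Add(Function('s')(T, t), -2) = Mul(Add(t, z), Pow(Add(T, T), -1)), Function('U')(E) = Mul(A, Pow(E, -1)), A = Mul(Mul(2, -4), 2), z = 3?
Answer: Rational(159141, 16) ≈ 9946.3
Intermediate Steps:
A = -16 (A = Mul(-8, 2) = -16)
Function('U')(E) = Mul(-16, Pow(E, -1))
Function('s')(T, t) = Add(2, Mul(Rational(1, 2), Pow(T, -1), Add(3, t))) (Function('s')(T, t) = Add(2, Mul(Add(t, 3), Pow(Add(T, T), -1))) = Add(2, Mul(Add(3, t), Pow(Mul(2, T), -1))) = Add(2, Mul(Add(3, t), Mul(Rational(1, 2), Pow(T, -1)))) = Add(2, Mul(Rational(1, 2), Pow(T, -1), Add(3, t))))
Function('N')(B) = Mul(Rational(-1, 32), B, Add(3, B, Mul(-64, Pow(B, -1)))) (Function('N')(B) = Mul(Rational(1, 2), Pow(Mul(-16, Pow(B, -1)), -1), Add(3, B, Mul(4, Mul(-16, Pow(B, -1))))) = Mul(Rational(1, 2), Mul(Rational(-1, 16), B), Add(3, B, Mul(-64, Pow(B, -1)))) = Mul(Rational(-1, 32), B, Add(3, B, Mul(-64, Pow(B, -1)))))
Mul(-53047, Function('N')(7)) = Mul(-53047, Add(2, Mul(Rational(-1, 32), 7, Add(3, 7)))) = Mul(-53047, Add(2, Mul(Rational(-1, 32), 7, 10))) = Mul(-53047, Add(2, Rational(-35, 16))) = Mul(-53047, Rational(-3, 16)) = Rational(159141, 16)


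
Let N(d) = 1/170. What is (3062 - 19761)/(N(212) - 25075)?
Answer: 2838830/4262749 ≈ 0.66596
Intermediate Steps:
N(d) = 1/170
(3062 - 19761)/(N(212) - 25075) = (3062 - 19761)/(1/170 - 25075) = -16699/(-4262749/170) = -16699*(-170/4262749) = 2838830/4262749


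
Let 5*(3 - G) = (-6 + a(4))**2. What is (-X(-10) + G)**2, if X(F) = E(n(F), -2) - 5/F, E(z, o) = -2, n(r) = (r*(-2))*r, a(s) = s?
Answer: 1369/100 ≈ 13.690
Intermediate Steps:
n(r) = -2*r**2 (n(r) = (-2*r)*r = -2*r**2)
G = 11/5 (G = 3 - (-6 + 4)**2/5 = 3 - 1/5*(-2)**2 = 3 - 1/5*4 = 3 - 4/5 = 11/5 ≈ 2.2000)
X(F) = -2 - 5/F
(-X(-10) + G)**2 = (-(-2 - 5/(-10)) + 11/5)**2 = (-(-2 - 5*(-1/10)) + 11/5)**2 = (-(-2 + 1/2) + 11/5)**2 = (-1*(-3/2) + 11/5)**2 = (3/2 + 11/5)**2 = (37/10)**2 = 1369/100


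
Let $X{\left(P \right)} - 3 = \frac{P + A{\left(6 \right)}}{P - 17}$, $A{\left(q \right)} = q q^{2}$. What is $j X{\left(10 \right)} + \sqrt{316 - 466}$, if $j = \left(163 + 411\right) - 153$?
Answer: $- \frac{86305}{7} + 5 i \sqrt{6} \approx -12329.0 + 12.247 i$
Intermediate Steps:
$A{\left(q \right)} = q^{3}$
$X{\left(P \right)} = 3 + \frac{216 + P}{-17 + P}$ ($X{\left(P \right)} = 3 + \frac{P + 6^{3}}{P - 17} = 3 + \frac{P + 216}{-17 + P} = 3 + \frac{216 + P}{-17 + P}$)
$j = 421$ ($j = 574 - 153 = 421$)
$j X{\left(10 \right)} + \sqrt{316 - 466} = 421 \frac{165 + 4 \cdot 10}{-17 + 10} + \sqrt{316 - 466} = 421 \frac{165 + 40}{-7} + \sqrt{-150} = 421 \left(\left(- \frac{1}{7}\right) 205\right) + 5 i \sqrt{6} = 421 \left(- \frac{205}{7}\right) + 5 i \sqrt{6} = - \frac{86305}{7} + 5 i \sqrt{6}$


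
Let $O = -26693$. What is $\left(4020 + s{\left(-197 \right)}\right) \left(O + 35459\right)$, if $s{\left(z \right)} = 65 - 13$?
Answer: $35695152$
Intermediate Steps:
$s{\left(z \right)} = 52$ ($s{\left(z \right)} = 65 - 13 = 52$)
$\left(4020 + s{\left(-197 \right)}\right) \left(O + 35459\right) = \left(4020 + 52\right) \left(-26693 + 35459\right) = 4072 \cdot 8766 = 35695152$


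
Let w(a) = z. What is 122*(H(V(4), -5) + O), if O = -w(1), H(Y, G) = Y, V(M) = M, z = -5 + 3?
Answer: 732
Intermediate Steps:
z = -2
w(a) = -2
O = 2 (O = -1*(-2) = 2)
122*(H(V(4), -5) + O) = 122*(4 + 2) = 122*6 = 732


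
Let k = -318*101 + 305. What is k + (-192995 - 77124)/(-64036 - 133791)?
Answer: -6293200232/197827 ≈ -31812.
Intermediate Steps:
k = -31813 (k = -32118 + 305 = -31813)
k + (-192995 - 77124)/(-64036 - 133791) = -31813 + (-192995 - 77124)/(-64036 - 133791) = -31813 - 270119/(-197827) = -31813 - 270119*(-1/197827) = -31813 + 270119/197827 = -6293200232/197827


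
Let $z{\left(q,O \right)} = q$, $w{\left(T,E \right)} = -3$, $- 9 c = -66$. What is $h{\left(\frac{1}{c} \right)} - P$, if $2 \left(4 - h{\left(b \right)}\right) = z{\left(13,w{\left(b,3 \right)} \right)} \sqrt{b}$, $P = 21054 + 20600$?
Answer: $-41650 - \frac{13 \sqrt{66}}{44} \approx -41652.0$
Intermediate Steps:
$c = \frac{22}{3}$ ($c = \left(- \frac{1}{9}\right) \left(-66\right) = \frac{22}{3} \approx 7.3333$)
$P = 41654$
$h{\left(b \right)} = 4 - \frac{13 \sqrt{b}}{2}$
$h{\left(\frac{1}{c} \right)} - P = \left(4 - \frac{13 \sqrt{\frac{1}{\frac{22}{3}}}}{2}\right) - 41654 = \left(4 - \frac{13 \sqrt{\frac{3}{22}}}{2}\right) - 41654 = \left(4 - \frac{13 \frac{\sqrt{66}}{22}}{2}\right) - 41654 = \left(4 - \frac{13 \sqrt{66}}{44}\right) - 41654 = -41650 - \frac{13 \sqrt{66}}{44}$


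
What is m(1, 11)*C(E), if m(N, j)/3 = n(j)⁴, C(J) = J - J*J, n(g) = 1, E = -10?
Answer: -330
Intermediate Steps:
C(J) = J - J²
m(N, j) = 3 (m(N, j) = 3*1⁴ = 3*1 = 3)
m(1, 11)*C(E) = 3*(-10*(1 - 1*(-10))) = 3*(-10*(1 + 10)) = 3*(-10*11) = 3*(-110) = -330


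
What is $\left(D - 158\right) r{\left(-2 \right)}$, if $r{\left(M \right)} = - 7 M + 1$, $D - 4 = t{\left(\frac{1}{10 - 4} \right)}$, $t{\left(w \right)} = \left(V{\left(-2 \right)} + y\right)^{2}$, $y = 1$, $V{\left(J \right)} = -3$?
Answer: $-2250$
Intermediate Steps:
$t{\left(w \right)} = 4$ ($t{\left(w \right)} = \left(-3 + 1\right)^{2} = \left(-2\right)^{2} = 4$)
$D = 8$ ($D = 4 + 4 = 8$)
$r{\left(M \right)} = 1 - 7 M$
$\left(D - 158\right) r{\left(-2 \right)} = \left(8 - 158\right) \left(1 - -14\right) = - 150 \left(1 + 14\right) = \left(-150\right) 15 = -2250$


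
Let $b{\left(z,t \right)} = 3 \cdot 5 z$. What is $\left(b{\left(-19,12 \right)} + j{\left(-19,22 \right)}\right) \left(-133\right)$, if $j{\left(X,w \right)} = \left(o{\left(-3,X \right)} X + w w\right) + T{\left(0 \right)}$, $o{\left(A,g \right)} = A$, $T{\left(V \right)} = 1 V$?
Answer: $-34048$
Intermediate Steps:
$T{\left(V \right)} = V$
$b{\left(z,t \right)} = 15 z$
$j{\left(X,w \right)} = w^{2} - 3 X$ ($j{\left(X,w \right)} = \left(- 3 X + w w\right) + 0 = \left(- 3 X + w^{2}\right) + 0 = \left(w^{2} - 3 X\right) + 0 = w^{2} - 3 X$)
$\left(b{\left(-19,12 \right)} + j{\left(-19,22 \right)}\right) \left(-133\right) = \left(15 \left(-19\right) - \left(-57 - 22^{2}\right)\right) \left(-133\right) = \left(-285 + \left(484 + 57\right)\right) \left(-133\right) = \left(-285 + 541\right) \left(-133\right) = 256 \left(-133\right) = -34048$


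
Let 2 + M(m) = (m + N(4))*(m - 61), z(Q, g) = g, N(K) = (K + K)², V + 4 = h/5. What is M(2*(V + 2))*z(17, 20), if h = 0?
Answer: -78040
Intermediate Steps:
V = -4 (V = -4 + 0/5 = -4 + 0*(⅕) = -4 + 0 = -4)
N(K) = 4*K² (N(K) = (2*K)² = 4*K²)
M(m) = -2 + (-61 + m)*(64 + m) (M(m) = -2 + (m + 4*4²)*(m - 61) = -2 + (m + 4*16)*(-61 + m) = -2 + (m + 64)*(-61 + m) = -2 + (64 + m)*(-61 + m) = -2 + (-61 + m)*(64 + m))
M(2*(V + 2))*z(17, 20) = (-3906 + (2*(-4 + 2))² + 3*(2*(-4 + 2)))*20 = (-3906 + (2*(-2))² + 3*(2*(-2)))*20 = (-3906 + (-4)² + 3*(-4))*20 = (-3906 + 16 - 12)*20 = -3902*20 = -78040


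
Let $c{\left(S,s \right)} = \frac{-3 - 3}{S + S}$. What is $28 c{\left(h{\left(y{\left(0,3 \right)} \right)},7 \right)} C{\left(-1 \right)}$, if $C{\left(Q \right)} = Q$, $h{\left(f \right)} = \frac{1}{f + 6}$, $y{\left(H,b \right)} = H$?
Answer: $504$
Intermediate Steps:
$h{\left(f \right)} = \frac{1}{6 + f}$
$c{\left(S,s \right)} = - \frac{3}{S}$ ($c{\left(S,s \right)} = - \frac{6}{2 S} = - 6 \frac{1}{2 S} = - \frac{3}{S}$)
$28 c{\left(h{\left(y{\left(0,3 \right)} \right)},7 \right)} C{\left(-1 \right)} = 28 \left(- \frac{3}{\frac{1}{6 + 0}}\right) \left(-1\right) = 28 \left(- \frac{3}{\frac{1}{6}}\right) \left(-1\right) = 28 \left(- 3 \frac{1}{\frac{1}{6}}\right) \left(-1\right) = 28 \left(\left(-3\right) 6\right) \left(-1\right) = 28 \left(-18\right) \left(-1\right) = \left(-504\right) \left(-1\right) = 504$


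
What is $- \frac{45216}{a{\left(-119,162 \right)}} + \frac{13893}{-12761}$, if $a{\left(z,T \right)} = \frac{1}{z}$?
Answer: $\frac{68663149851}{12761} \approx 5.3807 \cdot 10^{6}$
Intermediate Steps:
$- \frac{45216}{a{\left(-119,162 \right)}} + \frac{13893}{-12761} = - \frac{45216}{\frac{1}{-119}} + \frac{13893}{-12761} = - \frac{45216}{- \frac{1}{119}} + 13893 \left(- \frac{1}{12761}\right) = \left(-45216\right) \left(-119\right) - \frac{13893}{12761} = 5380704 - \frac{13893}{12761} = \frac{68663149851}{12761}$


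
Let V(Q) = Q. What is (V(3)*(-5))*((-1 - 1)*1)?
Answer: 30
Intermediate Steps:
(V(3)*(-5))*((-1 - 1)*1) = (3*(-5))*((-1 - 1)*1) = -(-30) = -15*(-2) = 30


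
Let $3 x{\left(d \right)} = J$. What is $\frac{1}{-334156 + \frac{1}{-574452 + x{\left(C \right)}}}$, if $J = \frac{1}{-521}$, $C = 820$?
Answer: $- \frac{897868477}{300028138801975} \approx -2.9926 \cdot 10^{-6}$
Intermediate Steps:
$J = - \frac{1}{521} \approx -0.0019194$
$x{\left(d \right)} = - \frac{1}{1563}$ ($x{\left(d \right)} = \frac{1}{3} \left(- \frac{1}{521}\right) = - \frac{1}{1563}$)
$\frac{1}{-334156 + \frac{1}{-574452 + x{\left(C \right)}}} = \frac{1}{-334156 + \frac{1}{-574452 - \frac{1}{1563}}} = \frac{1}{-334156 + \frac{1}{- \frac{897868477}{1563}}} = \frac{1}{-334156 - \frac{1563}{897868477}} = \frac{1}{- \frac{300028138801975}{897868477}} = - \frac{897868477}{300028138801975}$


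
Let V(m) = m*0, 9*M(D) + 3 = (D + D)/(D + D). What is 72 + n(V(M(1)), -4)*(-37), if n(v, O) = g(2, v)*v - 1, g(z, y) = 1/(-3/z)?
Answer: 109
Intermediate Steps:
g(z, y) = -z/3
M(D) = -2/9 (M(D) = -1/3 + ((D + D)/(D + D))/9 = -1/3 + ((2*D)/((2*D)))/9 = -1/3 + ((2*D)*(1/(2*D)))/9 = -1/3 + (1/9)*1 = -1/3 + 1/9 = -2/9)
V(m) = 0
n(v, O) = -1 - 2*v/3 (n(v, O) = (-1/3*2)*v - 1 = -2*v/3 - 1 = -1 - 2*v/3)
72 + n(V(M(1)), -4)*(-37) = 72 + (-1 - 2/3*0)*(-37) = 72 + (-1 + 0)*(-37) = 72 - 1*(-37) = 72 + 37 = 109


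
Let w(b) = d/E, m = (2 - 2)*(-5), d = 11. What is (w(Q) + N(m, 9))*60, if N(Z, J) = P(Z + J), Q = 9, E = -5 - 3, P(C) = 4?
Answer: 315/2 ≈ 157.50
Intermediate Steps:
E = -8
m = 0 (m = 0*(-5) = 0)
N(Z, J) = 4
w(b) = -11/8 (w(b) = 11/(-8) = 11*(-⅛) = -11/8)
(w(Q) + N(m, 9))*60 = (-11/8 + 4)*60 = (21/8)*60 = 315/2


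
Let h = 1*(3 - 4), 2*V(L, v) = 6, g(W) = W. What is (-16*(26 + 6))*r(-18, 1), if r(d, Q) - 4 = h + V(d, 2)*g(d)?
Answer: 26112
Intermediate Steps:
V(L, v) = 3 (V(L, v) = (½)*6 = 3)
h = -1 (h = 1*(-1) = -1)
r(d, Q) = 3 + 3*d (r(d, Q) = 4 + (-1 + 3*d) = 3 + 3*d)
(-16*(26 + 6))*r(-18, 1) = (-16*(26 + 6))*(3 + 3*(-18)) = (-16*32)*(3 - 54) = -512*(-51) = 26112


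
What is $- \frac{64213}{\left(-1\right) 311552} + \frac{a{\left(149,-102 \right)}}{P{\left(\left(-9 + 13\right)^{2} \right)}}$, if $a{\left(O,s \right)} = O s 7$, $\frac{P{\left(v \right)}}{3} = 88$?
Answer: $- \frac{1380325785}{3427072} \approx -402.77$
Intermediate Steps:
$P{\left(v \right)} = 264$ ($P{\left(v \right)} = 3 \cdot 88 = 264$)
$a{\left(O,s \right)} = 7 O s$
$- \frac{64213}{\left(-1\right) 311552} + \frac{a{\left(149,-102 \right)}}{P{\left(\left(-9 + 13\right)^{2} \right)}} = - \frac{64213}{\left(-1\right) 311552} + \frac{7 \cdot 149 \left(-102\right)}{264} = - \frac{64213}{-311552} - \frac{17731}{44} = \left(-64213\right) \left(- \frac{1}{311552}\right) - \frac{17731}{44} = \frac{64213}{311552} - \frac{17731}{44} = - \frac{1380325785}{3427072}$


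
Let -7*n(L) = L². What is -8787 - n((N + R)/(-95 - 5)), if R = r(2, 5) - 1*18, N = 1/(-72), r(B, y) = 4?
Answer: -3188625541919/362880000 ≈ -8787.0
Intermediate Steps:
N = -1/72 ≈ -0.013889
R = -14 (R = 4 - 1*18 = 4 - 18 = -14)
n(L) = -L²/7
-8787 - n((N + R)/(-95 - 5)) = -8787 - (-1)*((-1/72 - 14)/(-95 - 5))²/7 = -8787 - (-1)*(-1009/72/(-100))²/7 = -8787 - (-1)*(-1009/72*(-1/100))²/7 = -8787 - (-1)*(1009/7200)²/7 = -8787 - (-1)*1018081/(7*51840000) = -8787 - 1*(-1018081/362880000) = -8787 + 1018081/362880000 = -3188625541919/362880000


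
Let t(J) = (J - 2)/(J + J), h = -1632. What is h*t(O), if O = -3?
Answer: -1360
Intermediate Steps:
t(J) = (-2 + J)/(2*J) (t(J) = (-2 + J)/((2*J)) = (-2 + J)*(1/(2*J)) = (-2 + J)/(2*J))
h*t(O) = -816*(-2 - 3)/(-3) = -816*(-1)*(-5)/3 = -1632*5/6 = -1360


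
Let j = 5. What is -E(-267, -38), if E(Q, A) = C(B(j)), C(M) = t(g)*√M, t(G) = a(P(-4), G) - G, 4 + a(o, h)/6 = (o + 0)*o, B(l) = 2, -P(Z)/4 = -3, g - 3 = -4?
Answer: -841*√2 ≈ -1189.4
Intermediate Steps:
g = -1 (g = 3 - 4 = -1)
P(Z) = 12 (P(Z) = -4*(-3) = 12)
a(o, h) = -24 + 6*o² (a(o, h) = -24 + 6*((o + 0)*o) = -24 + 6*(o*o) = -24 + 6*o²)
t(G) = 840 - G (t(G) = (-24 + 6*12²) - G = (-24 + 6*144) - G = (-24 + 864) - G = 840 - G)
C(M) = 841*√M (C(M) = (840 - 1*(-1))*√M = (840 + 1)*√M = 841*√M)
E(Q, A) = 841*√2
-E(-267, -38) = -841*√2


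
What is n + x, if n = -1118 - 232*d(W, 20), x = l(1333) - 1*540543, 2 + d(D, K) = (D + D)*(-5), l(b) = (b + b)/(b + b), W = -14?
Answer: -573676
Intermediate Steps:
l(b) = 1 (l(b) = (2*b)/((2*b)) = (2*b)*(1/(2*b)) = 1)
d(D, K) = -2 - 10*D (d(D, K) = -2 + (D + D)*(-5) = -2 + (2*D)*(-5) = -2 - 10*D)
x = -540542 (x = 1 - 1*540543 = 1 - 540543 = -540542)
n = -33134 (n = -1118 - 232*(-2 - 10*(-14)) = -1118 - 232*(-2 + 140) = -1118 - 232*138 = -1118 - 32016 = -33134)
n + x = -33134 - 540542 = -573676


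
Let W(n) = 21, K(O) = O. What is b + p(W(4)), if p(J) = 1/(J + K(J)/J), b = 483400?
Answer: 10634801/22 ≈ 4.8340e+5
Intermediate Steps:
p(J) = 1/(1 + J) (p(J) = 1/(J + J/J) = 1/(J + 1) = 1/(1 + J))
b + p(W(4)) = 483400 + 1/(1 + 21) = 483400 + 1/22 = 10634801/22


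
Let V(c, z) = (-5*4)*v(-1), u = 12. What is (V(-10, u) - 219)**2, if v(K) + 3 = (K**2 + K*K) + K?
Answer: 32041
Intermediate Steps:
v(K) = -3 + K + 2*K**2 (v(K) = -3 + ((K**2 + K*K) + K) = -3 + ((K**2 + K**2) + K) = -3 + (2*K**2 + K) = -3 + (K + 2*K**2) = -3 + K + 2*K**2)
V(c, z) = 40 (V(c, z) = (-5*4)*(-3 - 1 + 2*(-1)**2) = -20*(-3 - 1 + 2*1) = -20*(-3 - 1 + 2) = -20*(-2) = 40)
(V(-10, u) - 219)**2 = (40 - 219)**2 = (-179)**2 = 32041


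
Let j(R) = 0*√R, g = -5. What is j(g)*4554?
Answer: 0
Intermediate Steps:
j(R) = 0
j(g)*4554 = 0*4554 = 0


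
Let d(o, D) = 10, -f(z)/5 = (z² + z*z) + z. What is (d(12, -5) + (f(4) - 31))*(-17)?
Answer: 3417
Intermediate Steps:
f(z) = -10*z² - 5*z (f(z) = -5*((z² + z*z) + z) = -5*((z² + z²) + z) = -5*(2*z² + z) = -5*(z + 2*z²) = -10*z² - 5*z)
(d(12, -5) + (f(4) - 31))*(-17) = (10 + (-5*4*(1 + 2*4) - 31))*(-17) = (10 + (-5*4*(1 + 8) - 31))*(-17) = (10 + (-5*4*9 - 31))*(-17) = (10 + (-180 - 31))*(-17) = (10 - 211)*(-17) = -201*(-17) = 3417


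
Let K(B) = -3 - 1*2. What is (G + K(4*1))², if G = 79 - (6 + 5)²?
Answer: 2209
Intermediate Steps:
K(B) = -5 (K(B) = -3 - 2 = -5)
G = -42 (G = 79 - 1*11² = 79 - 1*121 = 79 - 121 = -42)
(G + K(4*1))² = (-42 - 5)² = (-47)² = 2209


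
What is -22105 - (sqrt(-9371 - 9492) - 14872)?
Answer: -7233 - I*sqrt(18863) ≈ -7233.0 - 137.34*I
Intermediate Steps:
-22105 - (sqrt(-9371 - 9492) - 14872) = -22105 - (sqrt(-18863) - 14872) = -22105 - (I*sqrt(18863) - 14872) = -22105 - (-14872 + I*sqrt(18863)) = -22105 + (14872 - I*sqrt(18863)) = -7233 - I*sqrt(18863)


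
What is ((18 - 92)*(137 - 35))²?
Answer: 56972304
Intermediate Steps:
((18 - 92)*(137 - 35))² = (-74*102)² = (-7548)² = 56972304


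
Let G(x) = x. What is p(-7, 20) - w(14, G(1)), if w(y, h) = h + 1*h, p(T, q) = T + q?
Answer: 11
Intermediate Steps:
w(y, h) = 2*h (w(y, h) = h + h = 2*h)
p(-7, 20) - w(14, G(1)) = (-7 + 20) - 2 = 13 - 1*2 = 13 - 2 = 11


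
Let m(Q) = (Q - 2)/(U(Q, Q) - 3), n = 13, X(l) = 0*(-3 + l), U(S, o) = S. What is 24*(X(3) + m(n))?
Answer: 132/5 ≈ 26.400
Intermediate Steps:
X(l) = 0
m(Q) = (-2 + Q)/(-3 + Q) (m(Q) = (Q - 2)/(Q - 3) = (-2 + Q)/(-3 + Q))
24*(X(3) + m(n)) = 24*(0 + (-2 + 13)/(-3 + 13)) = 24*(0 + 11/10) = 24*(11/10) = 132/5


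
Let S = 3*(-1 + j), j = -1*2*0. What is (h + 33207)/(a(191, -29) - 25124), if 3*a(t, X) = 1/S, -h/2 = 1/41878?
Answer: -6257892348/4734663863 ≈ -1.3217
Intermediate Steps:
h = -1/20939 (h = -2/41878 = -2*1/41878 = -1/20939 ≈ -4.7758e-5)
j = 0 (j = -2*0 = 0)
S = -3 (S = 3*(-1 + 0) = 3*(-1) = -3)
a(t, X) = -⅑ (a(t, X) = (⅓)/(-3) = (⅓)*(-⅓) = -⅑)
(h + 33207)/(a(191, -29) - 25124) = (-1/20939 + 33207)/(-⅑ - 25124) = 695321372/(20939*(-226117/9)) = (695321372/20939)*(-9/226117) = -6257892348/4734663863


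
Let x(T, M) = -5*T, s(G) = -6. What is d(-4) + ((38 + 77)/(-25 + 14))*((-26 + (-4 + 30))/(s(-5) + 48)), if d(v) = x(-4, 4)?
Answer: 20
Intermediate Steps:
d(v) = 20 (d(v) = -5*(-4) = 20)
d(-4) + ((38 + 77)/(-25 + 14))*((-26 + (-4 + 30))/(s(-5) + 48)) = 20 + ((38 + 77)/(-25 + 14))*((-26 + (-4 + 30))/(-6 + 48)) = 20 + (115/(-11))*((-26 + 26)/42) = 20 + (115*(-1/11))*(0*(1/42)) = 20 - 115/11*0 = 20 + 0 = 20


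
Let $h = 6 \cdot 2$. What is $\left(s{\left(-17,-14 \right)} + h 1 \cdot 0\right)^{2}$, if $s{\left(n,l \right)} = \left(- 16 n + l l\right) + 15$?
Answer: $233289$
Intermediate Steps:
$h = 12$
$s{\left(n,l \right)} = 15 + l^{2} - 16 n$ ($s{\left(n,l \right)} = \left(- 16 n + l^{2}\right) + 15 = \left(l^{2} - 16 n\right) + 15 = 15 + l^{2} - 16 n$)
$\left(s{\left(-17,-14 \right)} + h 1 \cdot 0\right)^{2} = \left(\left(15 + \left(-14\right)^{2} - -272\right) + 12 \cdot 1 \cdot 0\right)^{2} = \left(\left(15 + 196 + 272\right) + 12 \cdot 0\right)^{2} = \left(483 + 0\right)^{2} = 483^{2} = 233289$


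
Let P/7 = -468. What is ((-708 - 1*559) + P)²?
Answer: 20638849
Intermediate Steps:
P = -3276 (P = 7*(-468) = -3276)
((-708 - 1*559) + P)² = ((-708 - 1*559) - 3276)² = ((-708 - 559) - 3276)² = (-1267 - 3276)² = (-4543)² = 20638849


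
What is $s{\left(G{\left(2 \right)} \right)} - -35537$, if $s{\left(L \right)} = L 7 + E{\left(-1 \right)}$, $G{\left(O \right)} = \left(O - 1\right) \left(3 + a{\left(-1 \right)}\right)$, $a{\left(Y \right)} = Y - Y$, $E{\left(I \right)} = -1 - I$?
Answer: $35558$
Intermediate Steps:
$a{\left(Y \right)} = 0$
$G{\left(O \right)} = -3 + 3 O$ ($G{\left(O \right)} = \left(O - 1\right) \left(3 + 0\right) = \left(-1 + O\right) 3 = -3 + 3 O$)
$s{\left(L \right)} = 7 L$ ($s{\left(L \right)} = L 7 - 0 = 7 L + \left(-1 + 1\right) = 7 L + 0 = 7 L$)
$s{\left(G{\left(2 \right)} \right)} - -35537 = 7 \left(-3 + 3 \cdot 2\right) - -35537 = 7 \left(-3 + 6\right) + 35537 = 7 \cdot 3 + 35537 = 21 + 35537 = 35558$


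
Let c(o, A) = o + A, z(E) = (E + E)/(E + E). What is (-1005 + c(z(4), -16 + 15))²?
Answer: 1010025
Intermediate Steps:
z(E) = 1 (z(E) = (2*E)/((2*E)) = (2*E)*(1/(2*E)) = 1)
c(o, A) = A + o
(-1005 + c(z(4), -16 + 15))² = (-1005 + ((-16 + 15) + 1))² = (-1005 + (-1 + 1))² = (-1005 + 0)² = (-1005)² = 1010025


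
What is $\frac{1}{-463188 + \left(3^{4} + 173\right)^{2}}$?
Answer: $- \frac{1}{398672} \approx -2.5083 \cdot 10^{-6}$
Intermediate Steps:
$\frac{1}{-463188 + \left(3^{4} + 173\right)^{2}} = \frac{1}{-463188 + \left(81 + 173\right)^{2}} = \frac{1}{-463188 + 254^{2}} = \frac{1}{-463188 + 64516} = \frac{1}{-398672} = - \frac{1}{398672}$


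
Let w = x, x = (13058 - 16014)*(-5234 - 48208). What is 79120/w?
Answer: 9890/19746819 ≈ 0.00050084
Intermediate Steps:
x = 157974552 (x = -2956*(-53442) = 157974552)
w = 157974552
79120/w = 79120/157974552 = 79120*(1/157974552) = 9890/19746819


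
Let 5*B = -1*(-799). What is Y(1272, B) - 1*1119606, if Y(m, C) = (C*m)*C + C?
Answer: 784059917/25 ≈ 3.1362e+7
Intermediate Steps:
B = 799/5 (B = (-1*(-799))/5 = (1/5)*799 = 799/5 ≈ 159.80)
Y(m, C) = C + m*C**2 (Y(m, C) = m*C**2 + C = C + m*C**2)
Y(1272, B) - 1*1119606 = 799*(1 + (799/5)*1272)/5 - 1*1119606 = 799*(1 + 1016328/5)/5 - 1119606 = (799/5)*(1016333/5) - 1119606 = 812050067/25 - 1119606 = 784059917/25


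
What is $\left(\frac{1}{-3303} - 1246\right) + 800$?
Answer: $- \frac{1473139}{3303} \approx -446.0$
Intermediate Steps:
$\left(\frac{1}{-3303} - 1246\right) + 800 = \left(- \frac{1}{3303} - 1246\right) + 800 = - \frac{4115539}{3303} + 800 = - \frac{1473139}{3303}$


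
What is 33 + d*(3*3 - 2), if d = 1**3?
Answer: 40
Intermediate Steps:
d = 1
33 + d*(3*3 - 2) = 33 + 1*(3*3 - 2) = 33 + 1*(9 - 2) = 33 + 1*7 = 33 + 7 = 40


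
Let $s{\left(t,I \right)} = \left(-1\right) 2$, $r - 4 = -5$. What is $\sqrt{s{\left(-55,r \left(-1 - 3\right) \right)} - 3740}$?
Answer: $i \sqrt{3742} \approx 61.172 i$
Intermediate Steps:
$r = -1$ ($r = 4 - 5 = -1$)
$s{\left(t,I \right)} = -2$
$\sqrt{s{\left(-55,r \left(-1 - 3\right) \right)} - 3740} = \sqrt{-2 - 3740} = \sqrt{-3742} = i \sqrt{3742}$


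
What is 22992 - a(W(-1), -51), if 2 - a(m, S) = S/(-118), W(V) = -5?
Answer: 2712871/118 ≈ 22990.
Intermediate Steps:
a(m, S) = 2 + S/118 (a(m, S) = 2 - S/(-118) = 2 - S*(-1)/118 = 2 - (-1)*S/118 = 2 + S/118)
22992 - a(W(-1), -51) = 22992 - (2 + (1/118)*(-51)) = 22992 - (2 - 51/118) = 22992 - 1*185/118 = 22992 - 185/118 = 2712871/118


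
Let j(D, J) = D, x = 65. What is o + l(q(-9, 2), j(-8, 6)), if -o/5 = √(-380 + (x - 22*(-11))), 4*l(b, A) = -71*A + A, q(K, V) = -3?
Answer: 140 - 5*I*√73 ≈ 140.0 - 42.72*I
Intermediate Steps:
l(b, A) = -35*A/2 (l(b, A) = (-71*A + A)/4 = (-70*A)/4 = -35*A/2)
o = -5*I*√73 (o = -5*√(-380 + (65 - 22*(-11))) = -5*√(-380 + (65 + 242)) = -5*√(-380 + 307) = -5*I*√73 ≈ -42.72*I)
o + l(q(-9, 2), j(-8, 6)) = -5*I*√73 - 35/2*(-8) = -5*I*√73 + 140 = 140 - 5*I*√73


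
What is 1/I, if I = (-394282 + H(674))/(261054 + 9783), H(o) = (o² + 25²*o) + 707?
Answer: 270837/481951 ≈ 0.56196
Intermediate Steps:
H(o) = 707 + o² + 625*o (H(o) = (o² + 625*o) + 707 = 707 + o² + 625*o)
I = 481951/270837 (I = (-394282 + (707 + 674² + 625*674))/(261054 + 9783) = (-394282 + (707 + 454276 + 421250))/270837 = (-394282 + 876233)*(1/270837) = 481951*(1/270837) = 481951/270837 ≈ 1.7795)
1/I = 1/(481951/270837) = 270837/481951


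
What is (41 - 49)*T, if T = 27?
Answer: -216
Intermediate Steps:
(41 - 49)*T = (41 - 49)*27 = -8*27 = -216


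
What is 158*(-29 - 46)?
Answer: -11850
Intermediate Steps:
158*(-29 - 46) = 158*(-75) = -11850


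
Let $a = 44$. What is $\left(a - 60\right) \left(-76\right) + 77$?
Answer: $1293$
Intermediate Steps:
$\left(a - 60\right) \left(-76\right) + 77 = \left(44 - 60\right) \left(-76\right) + 77 = \left(-16\right) \left(-76\right) + 77 = 1216 + 77 = 1293$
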